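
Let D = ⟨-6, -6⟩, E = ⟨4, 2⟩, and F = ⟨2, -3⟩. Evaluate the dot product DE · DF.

DE = E − D = (10, 8)
DF = F − D = (8, 3)
DE · DF = 10·8 + 8·3 = 80 + 24 = 104

104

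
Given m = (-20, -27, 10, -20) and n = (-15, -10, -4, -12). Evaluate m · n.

m · n = (-20)·(-15) + (-27)·(-10) + 10·(-4) + (-20)·(-12) = 300 + 270 - 40 + 240 = 770

770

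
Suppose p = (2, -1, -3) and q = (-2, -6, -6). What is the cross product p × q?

(-12, 18, -14)

i: (-1)·(-6) - (-3)·(-6) = 6 - 18 = -12
j: (-3)·(-2) - 2·(-6) = 6 - (-12) = 18
k: 2·(-6) - (-1)·(-2) = -12 - 2 = -14
p × q = (-12, 18, -14)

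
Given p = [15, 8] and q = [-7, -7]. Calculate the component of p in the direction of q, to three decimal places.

-16.263

p · q = 15·(-7) + 8·(-7) = -105 - 56 = -161
|q| = √(49 + 49) = √98 ≈ 9.8995
comp_q p = -161 / √98 ≈ -16.263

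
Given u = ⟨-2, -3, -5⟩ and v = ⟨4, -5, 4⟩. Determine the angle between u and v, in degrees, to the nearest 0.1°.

u · v = (-2)·4 + (-3)·(-5) + (-5)·4 = -8 + 15 - 20 = -13
|u|² = 4 + 9 + 25 = 38,  |u| = √38 ≈ 6.164414
|v|² = 16 + 25 + 16 = 57,  |v| = √57 ≈ 7.549834
cos θ = -13 / (6.164414 · 7.549834) ≈ -0.27933
θ = arccos(-0.27933) ≈ 106.2°

106.2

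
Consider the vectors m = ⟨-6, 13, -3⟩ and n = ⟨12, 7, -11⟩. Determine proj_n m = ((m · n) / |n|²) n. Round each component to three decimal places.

(1.987, 1.159, -1.822)

m · n = (-6)·12 + 13·7 + (-3)·(-11) = -72 + 91 + 33 = 52
|n|² = 144 + 49 + 121 = 314
proj_n m = (52/314) · (12, 7, -11) ≈ (1.987, 1.159, -1.822)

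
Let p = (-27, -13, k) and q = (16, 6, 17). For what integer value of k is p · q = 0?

30

p · q = (-27)·16 + (-13)·6 + k·17 = -510 + 17k
Set equal to 0: 17k = 510, so k = 30.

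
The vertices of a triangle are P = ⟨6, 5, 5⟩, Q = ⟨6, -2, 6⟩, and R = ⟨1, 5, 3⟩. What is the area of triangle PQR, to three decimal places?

PQ = (0, -7, 1),  PR = (-5, 0, -2)
i: (-7)·(-2) - 1·0 = 14 - 0 = 14
j: 1·(-5) - 0·(-2) = -5 - 0 = -5
k: 0·0 - (-7)·(-5) = 0 - 35 = -35
PQ × PR = (14, -5, -35)
|PQ × PR| = √1446 ≈ 38.0263
area = ½ · 38.0263 ≈ 19.013

19.013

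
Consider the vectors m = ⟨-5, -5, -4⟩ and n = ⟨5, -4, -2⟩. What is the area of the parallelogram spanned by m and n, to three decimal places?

54.415

i: (-5)·(-2) - (-4)·(-4) = 10 - 16 = -6
j: (-4)·5 - (-5)·(-2) = -20 - 10 = -30
k: (-5)·(-4) - (-5)·5 = 20 - (-25) = 45
m × n = (-6, -30, 45)
|m × n| = √((-6)² + (-30)² + 45²) = √2961 ≈ 54.4151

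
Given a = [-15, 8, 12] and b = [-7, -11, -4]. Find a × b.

i: 8·(-4) - 12·(-11) = -32 - (-132) = 100
j: 12·(-7) - (-15)·(-4) = -84 - 60 = -144
k: (-15)·(-11) - 8·(-7) = 165 - (-56) = 221
a × b = (100, -144, 221)

(100, -144, 221)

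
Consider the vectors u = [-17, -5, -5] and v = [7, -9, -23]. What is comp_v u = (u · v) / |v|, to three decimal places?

u · v = (-17)·7 + (-5)·(-9) + (-5)·(-23) = -119 + 45 + 115 = 41
|v| = √(49 + 81 + 529) = √659 ≈ 25.6710
comp_v u = 41 / √659 ≈ 1.597

1.597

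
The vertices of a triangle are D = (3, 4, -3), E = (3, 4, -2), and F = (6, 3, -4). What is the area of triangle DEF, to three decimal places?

DE = (0, 0, 1),  DF = (3, -1, -1)
i: 0·(-1) - 1·(-1) = 0 - (-1) = 1
j: 1·3 - 0·(-1) = 3 - 0 = 3
k: 0·(-1) - 0·3 = 0 - 0 = 0
DE × DF = (1, 3, 0)
|DE × DF| = √10 ≈ 3.1623
area = ½ · 3.1623 ≈ 1.581

1.581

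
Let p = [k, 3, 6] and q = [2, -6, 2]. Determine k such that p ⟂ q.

3

p · q = k·2 + 3·(-6) + 6·2 = -6 + 2k
Set equal to 0: 2k = 6, so k = 3.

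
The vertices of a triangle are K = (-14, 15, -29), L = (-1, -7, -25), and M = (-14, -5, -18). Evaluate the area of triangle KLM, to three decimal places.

KL = (13, -22, 4),  KM = (0, -20, 11)
i: (-22)·11 - 4·(-20) = -242 - (-80) = -162
j: 4·0 - 13·11 = 0 - 143 = -143
k: 13·(-20) - (-22)·0 = -260 - 0 = -260
KL × KM = (-162, -143, -260)
|KL × KM| = √114293 ≈ 338.0725
area = ½ · 338.0725 ≈ 169.036

169.036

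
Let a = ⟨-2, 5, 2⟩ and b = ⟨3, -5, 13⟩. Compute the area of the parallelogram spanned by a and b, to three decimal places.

81.695

i: 5·13 - 2·(-5) = 65 - (-10) = 75
j: 2·3 - (-2)·13 = 6 - (-26) = 32
k: (-2)·(-5) - 5·3 = 10 - 15 = -5
a × b = (75, 32, -5)
|a × b| = √(75² + 32² + (-5)²) = √6674 ≈ 81.6946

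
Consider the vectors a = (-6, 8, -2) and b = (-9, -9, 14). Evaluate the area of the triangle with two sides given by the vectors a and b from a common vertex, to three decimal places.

93.696

i: 8·14 - (-2)·(-9) = 112 - 18 = 94
j: (-2)·(-9) - (-6)·14 = 18 - (-84) = 102
k: (-6)·(-9) - 8·(-9) = 54 - (-72) = 126
a × b = (94, 102, 126)
|a × b| = √(94² + 102² + 126²) = √35116 ≈ 187.3926
area = ½ · 187.3926 ≈ 93.696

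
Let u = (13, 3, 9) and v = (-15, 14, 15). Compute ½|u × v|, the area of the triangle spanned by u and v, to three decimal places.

i: 3·15 - 9·14 = 45 - 126 = -81
j: 9·(-15) - 13·15 = -135 - 195 = -330
k: 13·14 - 3·(-15) = 182 - (-45) = 227
u × v = (-81, -330, 227)
|u × v| = √((-81)² + (-330)² + 227²) = √166990 ≈ 408.6441
area = ½ · 408.6441 ≈ 204.322

204.322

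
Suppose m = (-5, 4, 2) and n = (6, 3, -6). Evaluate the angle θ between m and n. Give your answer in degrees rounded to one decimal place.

119.8

m · n = (-5)·6 + 4·3 + 2·(-6) = -30 + 12 - 12 = -30
|m|² = 25 + 16 + 4 = 45,  |m| = √45 ≈ 6.708204
|n|² = 36 + 9 + 36 = 81,  |n| = √81 ≈ 9.000000
cos θ = -30 / (6.708204 · 9.000000) ≈ -0.49690
θ = arccos(-0.49690) ≈ 119.8°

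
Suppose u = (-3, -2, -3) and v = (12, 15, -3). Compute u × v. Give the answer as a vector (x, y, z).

(51, -45, -21)

i: (-2)·(-3) - (-3)·15 = 6 - (-45) = 51
j: (-3)·12 - (-3)·(-3) = -36 - 9 = -45
k: (-3)·15 - (-2)·12 = -45 - (-24) = -21
u × v = (51, -45, -21)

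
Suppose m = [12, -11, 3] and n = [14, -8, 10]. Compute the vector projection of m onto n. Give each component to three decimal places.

(11.122, -6.356, 7.944)

m · n = 12·14 + (-11)·(-8) + 3·10 = 168 + 88 + 30 = 286
|n|² = 196 + 64 + 100 = 360
proj_n m = (286/360) · (14, -8, 10) ≈ (11.122, -6.356, 7.944)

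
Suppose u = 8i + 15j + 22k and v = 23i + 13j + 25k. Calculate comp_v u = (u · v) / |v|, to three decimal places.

u · v = 8·23 + 15·13 + 22·25 = 184 + 195 + 550 = 929
|v| = √(529 + 169 + 625) = √1323 ≈ 36.3731
comp_v u = 929 / √1323 ≈ 25.541

25.541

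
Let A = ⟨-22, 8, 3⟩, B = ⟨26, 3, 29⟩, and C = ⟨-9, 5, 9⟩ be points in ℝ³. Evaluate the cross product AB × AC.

(48, 50, -79)

AB = (48, -5, 26)
AC = (13, -3, 6)
i: (-5)·6 - 26·(-3) = -30 - (-78) = 48
j: 26·13 - 48·6 = 338 - 288 = 50
k: 48·(-3) - (-5)·13 = -144 - (-65) = -79
AB × AC = (48, 50, -79)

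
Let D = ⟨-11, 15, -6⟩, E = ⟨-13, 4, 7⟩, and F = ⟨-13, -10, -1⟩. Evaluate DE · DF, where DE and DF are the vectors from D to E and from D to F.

DE = E − D = (-2, -11, 13)
DF = F − D = (-2, -25, 5)
DE · DF = (-2)·(-2) + (-11)·(-25) + 13·5 = 4 + 275 + 65 = 344

344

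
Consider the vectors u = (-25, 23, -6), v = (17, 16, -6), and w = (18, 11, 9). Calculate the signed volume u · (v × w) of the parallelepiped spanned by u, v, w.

-10647

v × w:
i: 16·9 - (-6)·11 = 144 - (-66) = 210
j: (-6)·18 - 17·9 = -108 - 153 = -261
k: 17·11 - 16·18 = 187 - 288 = -101
v × w = (210, -261, -101)
u · (v × w) = (-25)·210 + 23·(-261) + (-6)·(-101) = -5250 - 6003 + 606 = -10647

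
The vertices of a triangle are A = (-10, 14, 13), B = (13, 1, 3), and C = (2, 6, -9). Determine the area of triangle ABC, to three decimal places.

219.212

AB = (23, -13, -10),  AC = (12, -8, -22)
i: (-13)·(-22) - (-10)·(-8) = 286 - 80 = 206
j: (-10)·12 - 23·(-22) = -120 - (-506) = 386
k: 23·(-8) - (-13)·12 = -184 - (-156) = -28
AB × AC = (206, 386, -28)
|AB × AC| = √192216 ≈ 438.4245
area = ½ · 438.4245 ≈ 219.212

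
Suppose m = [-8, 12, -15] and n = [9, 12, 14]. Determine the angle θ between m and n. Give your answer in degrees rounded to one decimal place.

m · n = (-8)·9 + 12·12 + (-15)·14 = -72 + 144 - 210 = -138
|m|² = 64 + 144 + 225 = 433,  |m| = √433 ≈ 20.808652
|n|² = 81 + 144 + 196 = 421,  |n| = √421 ≈ 20.518285
cos θ = -138 / (20.808652 · 20.518285) ≈ -0.32322
θ = arccos(-0.32322) ≈ 108.9°

108.9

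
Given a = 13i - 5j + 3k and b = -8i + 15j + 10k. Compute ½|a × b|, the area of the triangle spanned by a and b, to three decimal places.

119.128

i: (-5)·10 - 3·15 = -50 - 45 = -95
j: 3·(-8) - 13·10 = -24 - 130 = -154
k: 13·15 - (-5)·(-8) = 195 - 40 = 155
a × b = (-95, -154, 155)
|a × b| = √((-95)² + (-154)² + 155²) = √56766 ≈ 238.2562
area = ½ · 238.2562 ≈ 119.128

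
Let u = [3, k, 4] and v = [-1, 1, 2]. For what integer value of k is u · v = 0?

-5

u · v = 3·(-1) + k·1 + 4·2 = 5 + 1k
Set equal to 0: 1k = -5, so k = -5.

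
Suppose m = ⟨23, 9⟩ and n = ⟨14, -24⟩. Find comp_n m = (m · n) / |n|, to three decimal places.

3.815

m · n = 23·14 + 9·(-24) = 322 - 216 = 106
|n| = √(196 + 576) = √772 ≈ 27.7849
comp_n m = 106 / √772 ≈ 3.815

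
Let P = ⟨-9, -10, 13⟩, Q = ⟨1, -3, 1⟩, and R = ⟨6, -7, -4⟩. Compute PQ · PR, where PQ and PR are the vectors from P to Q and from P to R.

PQ = Q − P = (10, 7, -12)
PR = R − P = (15, 3, -17)
PQ · PR = 10·15 + 7·3 + (-12)·(-17) = 150 + 21 + 204 = 375

375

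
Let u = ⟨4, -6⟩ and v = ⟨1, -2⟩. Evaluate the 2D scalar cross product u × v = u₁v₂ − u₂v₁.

4·(-2) - (-6)·1 = -8 - (-6) = -2

-2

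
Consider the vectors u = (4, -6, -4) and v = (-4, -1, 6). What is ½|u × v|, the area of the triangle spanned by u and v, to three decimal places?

i: (-6)·6 - (-4)·(-1) = -36 - 4 = -40
j: (-4)·(-4) - 4·6 = 16 - 24 = -8
k: 4·(-1) - (-6)·(-4) = -4 - 24 = -28
u × v = (-40, -8, -28)
|u × v| = √((-40)² + (-8)² + (-28)²) = √2448 ≈ 49.4773
area = ½ · 49.4773 ≈ 24.739

24.739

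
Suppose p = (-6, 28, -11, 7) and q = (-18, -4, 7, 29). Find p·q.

p · q = (-6)·(-18) + 28·(-4) + (-11)·7 + 7·29 = 108 - 112 - 77 + 203 = 122

122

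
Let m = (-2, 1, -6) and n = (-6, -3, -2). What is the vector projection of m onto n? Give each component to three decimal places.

(-2.571, -1.286, -0.857)

m · n = (-2)·(-6) + 1·(-3) + (-6)·(-2) = 12 - 3 + 12 = 21
|n|² = 36 + 9 + 4 = 49
proj_n m = (21/49) · (-6, -3, -2) ≈ (-2.571, -1.286, -0.857)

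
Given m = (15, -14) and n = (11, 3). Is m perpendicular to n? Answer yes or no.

m · n = 15·11 + (-14)·3 = 165 - 42 = 123
Nonzero, so the vectors are not orthogonal.

no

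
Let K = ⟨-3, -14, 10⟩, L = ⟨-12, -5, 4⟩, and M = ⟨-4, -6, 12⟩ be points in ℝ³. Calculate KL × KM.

KL = (-9, 9, -6)
KM = (-1, 8, 2)
i: 9·2 - (-6)·8 = 18 - (-48) = 66
j: (-6)·(-1) - (-9)·2 = 6 - (-18) = 24
k: (-9)·8 - 9·(-1) = -72 - (-9) = -63
KL × KM = (66, 24, -63)

(66, 24, -63)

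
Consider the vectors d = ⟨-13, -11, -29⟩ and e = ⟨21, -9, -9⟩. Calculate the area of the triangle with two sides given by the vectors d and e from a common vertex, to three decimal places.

i: (-11)·(-9) - (-29)·(-9) = 99 - 261 = -162
j: (-29)·21 - (-13)·(-9) = -609 - 117 = -726
k: (-13)·(-9) - (-11)·21 = 117 - (-231) = 348
d × e = (-162, -726, 348)
|d × e| = √((-162)² + (-726)² + 348²) = √674424 ≈ 821.2332
area = ½ · 821.2332 ≈ 410.617

410.617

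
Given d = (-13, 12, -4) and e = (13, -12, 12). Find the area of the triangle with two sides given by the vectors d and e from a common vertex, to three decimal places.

i: 12·12 - (-4)·(-12) = 144 - 48 = 96
j: (-4)·13 - (-13)·12 = -52 - (-156) = 104
k: (-13)·(-12) - 12·13 = 156 - 156 = 0
d × e = (96, 104, 0)
|d × e| = √(96² + 104² + 0²) = √20032 ≈ 141.5344
area = ½ · 141.5344 ≈ 70.767

70.767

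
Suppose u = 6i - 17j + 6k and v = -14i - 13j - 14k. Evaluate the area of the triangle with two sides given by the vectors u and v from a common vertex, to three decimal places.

223.446

i: (-17)·(-14) - 6·(-13) = 238 - (-78) = 316
j: 6·(-14) - 6·(-14) = -84 - (-84) = 0
k: 6·(-13) - (-17)·(-14) = -78 - 238 = -316
u × v = (316, 0, -316)
|u × v| = √(316² + 0² + (-316)²) = √199712 ≈ 446.8915
area = ½ · 446.8915 ≈ 223.446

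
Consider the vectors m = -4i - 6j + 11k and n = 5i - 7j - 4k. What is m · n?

-22

m · n = (-4)·5 + (-6)·(-7) + 11·(-4) = -20 + 42 - 44 = -22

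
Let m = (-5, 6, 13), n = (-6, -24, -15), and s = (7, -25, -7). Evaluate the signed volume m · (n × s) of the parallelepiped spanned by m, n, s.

4287

n × s:
i: (-24)·(-7) - (-15)·(-25) = 168 - 375 = -207
j: (-15)·7 - (-6)·(-7) = -105 - 42 = -147
k: (-6)·(-25) - (-24)·7 = 150 - (-168) = 318
n × s = (-207, -147, 318)
m · (n × s) = (-5)·(-207) + 6·(-147) + 13·318 = 1035 - 882 + 4134 = 4287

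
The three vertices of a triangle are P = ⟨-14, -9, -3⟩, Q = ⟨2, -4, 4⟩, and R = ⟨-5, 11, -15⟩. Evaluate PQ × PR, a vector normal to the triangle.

(-200, 255, 275)

PQ = (16, 5, 7)
PR = (9, 20, -12)
i: 5·(-12) - 7·20 = -60 - 140 = -200
j: 7·9 - 16·(-12) = 63 - (-192) = 255
k: 16·20 - 5·9 = 320 - 45 = 275
PQ × PR = (-200, 255, 275)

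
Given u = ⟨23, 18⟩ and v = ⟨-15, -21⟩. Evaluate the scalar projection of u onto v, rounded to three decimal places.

u · v = 23·(-15) + 18·(-21) = -345 - 378 = -723
|v| = √(225 + 441) = √666 ≈ 25.8070
comp_v u = -723 / √666 ≈ -28.016

-28.016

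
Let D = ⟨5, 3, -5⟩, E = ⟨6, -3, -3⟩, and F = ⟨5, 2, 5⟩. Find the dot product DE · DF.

DE = E − D = (1, -6, 2)
DF = F − D = (0, -1, 10)
DE · DF = 1·0 + (-6)·(-1) + 2·10 = 0 + 6 + 20 = 26

26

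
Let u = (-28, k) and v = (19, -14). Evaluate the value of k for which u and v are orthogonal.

u · v = (-28)·19 + k·(-14) = -532 - 14k
Set equal to 0: -14k = 532, so k = -38.

-38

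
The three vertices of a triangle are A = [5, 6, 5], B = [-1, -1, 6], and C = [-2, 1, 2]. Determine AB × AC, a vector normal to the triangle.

(26, -25, -19)

AB = (-6, -7, 1)
AC = (-7, -5, -3)
i: (-7)·(-3) - 1·(-5) = 21 - (-5) = 26
j: 1·(-7) - (-6)·(-3) = -7 - 18 = -25
k: (-6)·(-5) - (-7)·(-7) = 30 - 49 = -19
AB × AC = (26, -25, -19)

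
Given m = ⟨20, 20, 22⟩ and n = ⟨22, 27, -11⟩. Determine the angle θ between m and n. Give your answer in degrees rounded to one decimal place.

55.7

m · n = 20·22 + 20·27 + 22·(-11) = 440 + 540 - 242 = 738
|m|² = 400 + 400 + 484 = 1284,  |m| = √1284 ≈ 35.832946
|n|² = 484 + 729 + 121 = 1334,  |n| = √1334 ≈ 36.523965
cos θ = 738 / (35.832946 · 36.523965) ≈ 0.56389
θ = arccos(0.56389) ≈ 55.7°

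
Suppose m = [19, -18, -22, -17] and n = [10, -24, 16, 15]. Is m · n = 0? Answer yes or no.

m · n = 19·10 + (-18)·(-24) + (-22)·16 + (-17)·15 = 190 + 432 - 352 - 255 = 15
Nonzero, so the vectors are not orthogonal.

no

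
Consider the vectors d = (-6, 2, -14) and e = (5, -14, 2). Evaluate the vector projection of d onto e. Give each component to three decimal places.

(-1.911, 5.351, -0.764)

d · e = (-6)·5 + 2·(-14) + (-14)·2 = -30 - 28 - 28 = -86
|e|² = 25 + 196 + 4 = 225
proj_e d = (-86/225) · (5, -14, 2) ≈ (-1.911, 5.351, -0.764)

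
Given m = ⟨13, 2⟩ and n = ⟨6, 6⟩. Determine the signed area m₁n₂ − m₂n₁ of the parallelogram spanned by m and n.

13·6 - 2·6 = 78 - 12 = 66

66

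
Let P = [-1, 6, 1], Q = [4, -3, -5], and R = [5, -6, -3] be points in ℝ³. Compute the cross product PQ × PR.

PQ = (5, -9, -6)
PR = (6, -12, -4)
i: (-9)·(-4) - (-6)·(-12) = 36 - 72 = -36
j: (-6)·6 - 5·(-4) = -36 - (-20) = -16
k: 5·(-12) - (-9)·6 = -60 - (-54) = -6
PQ × PR = (-36, -16, -6)

(-36, -16, -6)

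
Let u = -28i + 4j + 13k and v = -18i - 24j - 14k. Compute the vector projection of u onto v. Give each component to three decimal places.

u · v = (-28)·(-18) + 4·(-24) + 13·(-14) = 504 - 96 - 182 = 226
|v|² = 324 + 576 + 196 = 1096
proj_v u = (226/1096) · (-18, -24, -14) ≈ (-3.712, -4.949, -2.887)

(-3.712, -4.949, -2.887)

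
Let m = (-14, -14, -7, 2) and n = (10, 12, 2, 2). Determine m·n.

-318

m · n = (-14)·10 + (-14)·12 + (-7)·2 + 2·2 = -140 - 168 - 14 + 4 = -318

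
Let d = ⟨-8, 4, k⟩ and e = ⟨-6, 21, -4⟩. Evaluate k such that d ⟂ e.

33

d · e = (-8)·(-6) + 4·21 + k·(-4) = 132 - 4k
Set equal to 0: -4k = -132, so k = 33.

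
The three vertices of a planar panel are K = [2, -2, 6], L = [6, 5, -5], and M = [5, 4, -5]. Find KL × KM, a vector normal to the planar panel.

(-11, 11, 3)

KL = (4, 7, -11)
KM = (3, 6, -11)
i: 7·(-11) - (-11)·6 = -77 - (-66) = -11
j: (-11)·3 - 4·(-11) = -33 - (-44) = 11
k: 4·6 - 7·3 = 24 - 21 = 3
KL × KM = (-11, 11, 3)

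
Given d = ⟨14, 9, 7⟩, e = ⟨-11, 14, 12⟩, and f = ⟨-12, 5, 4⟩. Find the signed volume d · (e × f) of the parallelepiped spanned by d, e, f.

-165

e × f:
i: 14·4 - 12·5 = 56 - 60 = -4
j: 12·(-12) - (-11)·4 = -144 - (-44) = -100
k: (-11)·5 - 14·(-12) = -55 - (-168) = 113
e × f = (-4, -100, 113)
d · (e × f) = 14·(-4) + 9·(-100) + 7·113 = -56 - 900 + 791 = -165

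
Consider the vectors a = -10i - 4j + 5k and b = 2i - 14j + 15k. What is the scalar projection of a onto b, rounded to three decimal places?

5.384

a · b = (-10)·2 + (-4)·(-14) + 5·15 = -20 + 56 + 75 = 111
|b| = √(4 + 196 + 225) = √425 ≈ 20.6155
comp_b a = 111 / √425 ≈ 5.384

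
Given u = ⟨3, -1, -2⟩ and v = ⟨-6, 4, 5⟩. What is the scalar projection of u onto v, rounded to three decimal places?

u · v = 3·(-6) + (-1)·4 + (-2)·5 = -18 - 4 - 10 = -32
|v| = √(36 + 16 + 25) = √77 ≈ 8.7750
comp_v u = -32 / √77 ≈ -3.647

-3.647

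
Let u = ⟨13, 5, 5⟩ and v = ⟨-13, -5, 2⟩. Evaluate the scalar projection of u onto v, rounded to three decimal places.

-13.076

u · v = 13·(-13) + 5·(-5) + 5·2 = -169 - 25 + 10 = -184
|v| = √(169 + 25 + 4) = √198 ≈ 14.0712
comp_v u = -184 / √198 ≈ -13.076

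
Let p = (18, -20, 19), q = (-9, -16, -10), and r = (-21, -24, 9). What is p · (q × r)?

-15012

q × r:
i: (-16)·9 - (-10)·(-24) = -144 - 240 = -384
j: (-10)·(-21) - (-9)·9 = 210 - (-81) = 291
k: (-9)·(-24) - (-16)·(-21) = 216 - 336 = -120
q × r = (-384, 291, -120)
p · (q × r) = 18·(-384) + (-20)·291 + 19·(-120) = -6912 - 5820 - 2280 = -15012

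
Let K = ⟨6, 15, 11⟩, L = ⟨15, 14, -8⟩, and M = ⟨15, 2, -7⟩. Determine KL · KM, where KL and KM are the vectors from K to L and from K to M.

436

KL = L − K = (9, -1, -19)
KM = M − K = (9, -13, -18)
KL · KM = 9·9 + (-1)·(-13) + (-19)·(-18) = 81 + 13 + 342 = 436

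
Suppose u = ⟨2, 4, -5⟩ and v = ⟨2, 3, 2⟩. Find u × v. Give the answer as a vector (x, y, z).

(23, -14, -2)

i: 4·2 - (-5)·3 = 8 - (-15) = 23
j: (-5)·2 - 2·2 = -10 - 4 = -14
k: 2·3 - 4·2 = 6 - 8 = -2
u × v = (23, -14, -2)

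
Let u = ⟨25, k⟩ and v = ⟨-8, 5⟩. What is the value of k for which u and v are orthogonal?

40

u · v = 25·(-8) + k·5 = -200 + 5k
Set equal to 0: 5k = 200, so k = 40.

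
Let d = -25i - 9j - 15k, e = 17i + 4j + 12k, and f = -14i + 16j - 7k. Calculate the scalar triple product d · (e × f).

1021

e × f:
i: 4·(-7) - 12·16 = -28 - 192 = -220
j: 12·(-14) - 17·(-7) = -168 - (-119) = -49
k: 17·16 - 4·(-14) = 272 - (-56) = 328
e × f = (-220, -49, 328)
d · (e × f) = (-25)·(-220) + (-9)·(-49) + (-15)·328 = 5500 + 441 - 4920 = 1021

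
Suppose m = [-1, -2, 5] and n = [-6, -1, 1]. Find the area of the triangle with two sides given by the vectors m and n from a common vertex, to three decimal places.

15.580

i: (-2)·1 - 5·(-1) = -2 - (-5) = 3
j: 5·(-6) - (-1)·1 = -30 - (-1) = -29
k: (-1)·(-1) - (-2)·(-6) = 1 - 12 = -11
m × n = (3, -29, -11)
|m × n| = √(3² + (-29)² + (-11)²) = √971 ≈ 31.1609
area = ½ · 31.1609 ≈ 15.580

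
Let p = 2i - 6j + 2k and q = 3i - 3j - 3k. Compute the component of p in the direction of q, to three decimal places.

3.464

p · q = 2·3 + (-6)·(-3) + 2·(-3) = 6 + 18 - 6 = 18
|q| = √(9 + 9 + 9) = √27 ≈ 5.1962
comp_q p = 18 / √27 ≈ 3.464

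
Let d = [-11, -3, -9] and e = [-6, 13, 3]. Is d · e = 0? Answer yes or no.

yes

d · e = (-11)·(-6) + (-3)·13 + (-9)·3 = 66 - 39 - 27 = 0
Zero, so the vectors are orthogonal.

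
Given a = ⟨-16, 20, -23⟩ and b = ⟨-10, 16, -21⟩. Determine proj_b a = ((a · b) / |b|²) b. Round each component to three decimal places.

a · b = (-16)·(-10) + 20·16 + (-23)·(-21) = 160 + 320 + 483 = 963
|b|² = 100 + 256 + 441 = 797
proj_b a = (963/797) · (-10, 16, -21) ≈ (-12.083, 19.332, -25.374)

(-12.083, 19.332, -25.374)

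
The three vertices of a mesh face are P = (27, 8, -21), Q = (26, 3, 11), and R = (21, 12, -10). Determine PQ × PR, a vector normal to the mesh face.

PQ = (-1, -5, 32)
PR = (-6, 4, 11)
i: (-5)·11 - 32·4 = -55 - 128 = -183
j: 32·(-6) - (-1)·11 = -192 - (-11) = -181
k: (-1)·4 - (-5)·(-6) = -4 - 30 = -34
PQ × PR = (-183, -181, -34)

(-183, -181, -34)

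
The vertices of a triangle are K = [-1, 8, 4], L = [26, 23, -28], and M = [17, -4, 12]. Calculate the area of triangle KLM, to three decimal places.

KL = (27, 15, -32),  KM = (18, -12, 8)
i: 15·8 - (-32)·(-12) = 120 - 384 = -264
j: (-32)·18 - 27·8 = -576 - 216 = -792
k: 27·(-12) - 15·18 = -324 - 270 = -594
KL × KM = (-264, -792, -594)
|KL × KM| = √1049796 ≈ 1024.5955
area = ½ · 1024.5955 ≈ 512.298

512.298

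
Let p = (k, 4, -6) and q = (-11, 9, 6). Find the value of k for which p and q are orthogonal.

p · q = k·(-11) + 4·9 + (-6)·6 = 0 - 11k
Set equal to 0: -11k = 0, so k = 0.

0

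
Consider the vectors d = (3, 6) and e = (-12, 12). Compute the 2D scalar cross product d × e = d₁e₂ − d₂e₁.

3·12 - 6·(-12) = 36 - (-72) = 108

108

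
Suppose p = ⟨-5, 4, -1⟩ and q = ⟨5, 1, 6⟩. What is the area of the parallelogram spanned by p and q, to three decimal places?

i: 4·6 - (-1)·1 = 24 - (-1) = 25
j: (-1)·5 - (-5)·6 = -5 - (-30) = 25
k: (-5)·1 - 4·5 = -5 - 20 = -25
p × q = (25, 25, -25)
|p × q| = √(25² + 25² + (-25)²) = √1875 ≈ 43.3013

43.301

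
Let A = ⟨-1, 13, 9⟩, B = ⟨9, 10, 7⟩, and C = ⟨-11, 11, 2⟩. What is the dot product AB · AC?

-80

AB = B − A = (10, -3, -2)
AC = C − A = (-10, -2, -7)
AB · AC = 10·(-10) + (-3)·(-2) + (-2)·(-7) = -100 + 6 + 14 = -80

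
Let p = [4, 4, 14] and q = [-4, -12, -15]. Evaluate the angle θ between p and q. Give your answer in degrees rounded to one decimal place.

p · q = 4·(-4) + 4·(-12) + 14·(-15) = -16 - 48 - 210 = -274
|p|² = 16 + 16 + 196 = 228,  |p| = √228 ≈ 15.099669
|q|² = 16 + 144 + 225 = 385,  |q| = √385 ≈ 19.621417
cos θ = -274 / (15.099669 · 19.621417) ≈ -0.92481
θ = arccos(-0.92481) ≈ 157.6°

157.6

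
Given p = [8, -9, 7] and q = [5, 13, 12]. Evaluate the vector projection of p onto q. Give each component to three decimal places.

(0.104, 0.269, 0.249)

p · q = 8·5 + (-9)·13 + 7·12 = 40 - 117 + 84 = 7
|q|² = 25 + 169 + 144 = 338
proj_q p = (7/338) · (5, 13, 12) ≈ (0.104, 0.269, 0.249)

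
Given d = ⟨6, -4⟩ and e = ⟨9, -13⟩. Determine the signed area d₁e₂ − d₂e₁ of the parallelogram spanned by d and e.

-42

6·(-13) - (-4)·9 = -78 - (-36) = -42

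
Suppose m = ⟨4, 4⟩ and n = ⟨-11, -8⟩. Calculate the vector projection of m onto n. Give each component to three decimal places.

m · n = 4·(-11) + 4·(-8) = -44 - 32 = -76
|n|² = 121 + 64 = 185
proj_n m = (-76/185) · (-11, -8) ≈ (4.519, 3.286)

(4.519, 3.286)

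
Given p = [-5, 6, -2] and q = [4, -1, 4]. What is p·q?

-34

p · q = (-5)·4 + 6·(-1) + (-2)·4 = -20 - 6 - 8 = -34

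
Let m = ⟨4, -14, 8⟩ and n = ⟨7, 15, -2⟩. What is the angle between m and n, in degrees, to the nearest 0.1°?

135.6

m · n = 4·7 + (-14)·15 + 8·(-2) = 28 - 210 - 16 = -198
|m|² = 16 + 196 + 64 = 276,  |m| = √276 ≈ 16.613248
|n|² = 49 + 225 + 4 = 278,  |n| = √278 ≈ 16.673332
cos θ = -198 / (16.613248 · 16.673332) ≈ -0.71481
θ = arccos(-0.71481) ≈ 135.6°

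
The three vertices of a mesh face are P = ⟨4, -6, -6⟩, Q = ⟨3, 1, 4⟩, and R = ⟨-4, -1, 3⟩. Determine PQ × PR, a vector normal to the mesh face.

PQ = (-1, 7, 10)
PR = (-8, 5, 9)
i: 7·9 - 10·5 = 63 - 50 = 13
j: 10·(-8) - (-1)·9 = -80 - (-9) = -71
k: (-1)·5 - 7·(-8) = -5 - (-56) = 51
PQ × PR = (13, -71, 51)

(13, -71, 51)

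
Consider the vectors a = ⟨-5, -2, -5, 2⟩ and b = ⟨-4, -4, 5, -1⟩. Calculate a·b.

1

a · b = (-5)·(-4) + (-2)·(-4) + (-5)·5 + 2·(-1) = 20 + 8 - 25 - 2 = 1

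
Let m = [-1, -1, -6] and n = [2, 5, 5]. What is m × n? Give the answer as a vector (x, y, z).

i: (-1)·5 - (-6)·5 = -5 - (-30) = 25
j: (-6)·2 - (-1)·5 = -12 - (-5) = -7
k: (-1)·5 - (-1)·2 = -5 - (-2) = -3
m × n = (25, -7, -3)

(25, -7, -3)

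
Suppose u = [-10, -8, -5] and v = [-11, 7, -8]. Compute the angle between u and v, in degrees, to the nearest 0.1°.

63.4

u · v = (-10)·(-11) + (-8)·7 + (-5)·(-8) = 110 - 56 + 40 = 94
|u|² = 100 + 64 + 25 = 189,  |u| = √189 ≈ 13.747727
|v|² = 121 + 49 + 64 = 234,  |v| = √234 ≈ 15.297059
cos θ = 94 / (13.747727 · 15.297059) ≈ 0.44698
θ = arccos(0.44698) ≈ 63.4°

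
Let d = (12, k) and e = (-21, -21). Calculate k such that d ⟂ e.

-12

d · e = 12·(-21) + k·(-21) = -252 - 21k
Set equal to 0: -21k = 252, so k = -12.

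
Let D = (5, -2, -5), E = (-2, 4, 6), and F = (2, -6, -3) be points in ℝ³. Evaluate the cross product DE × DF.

DE = (-7, 6, 11)
DF = (-3, -4, 2)
i: 6·2 - 11·(-4) = 12 - (-44) = 56
j: 11·(-3) - (-7)·2 = -33 - (-14) = -19
k: (-7)·(-4) - 6·(-3) = 28 - (-18) = 46
DE × DF = (56, -19, 46)

(56, -19, 46)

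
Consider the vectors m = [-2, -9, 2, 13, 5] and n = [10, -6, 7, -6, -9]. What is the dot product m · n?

m · n = (-2)·10 + (-9)·(-6) + 2·7 + 13·(-6) + 5·(-9) = -20 + 54 + 14 - 78 - 45 = -75

-75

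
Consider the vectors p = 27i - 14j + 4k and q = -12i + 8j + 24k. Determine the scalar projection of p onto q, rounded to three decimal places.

p · q = 27·(-12) + (-14)·8 + 4·24 = -324 - 112 + 96 = -340
|q| = √(144 + 64 + 576) = √784 ≈ 28.0000
comp_q p = -340 / √784 ≈ -12.143

-12.143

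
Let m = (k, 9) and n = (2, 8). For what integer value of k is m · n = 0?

m · n = k·2 + 9·8 = 72 + 2k
Set equal to 0: 2k = -72, so k = -36.

-36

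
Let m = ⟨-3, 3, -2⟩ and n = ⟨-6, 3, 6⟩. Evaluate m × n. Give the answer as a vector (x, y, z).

i: 3·6 - (-2)·3 = 18 - (-6) = 24
j: (-2)·(-6) - (-3)·6 = 12 - (-18) = 30
k: (-3)·3 - 3·(-6) = -9 - (-18) = 9
m × n = (24, 30, 9)

(24, 30, 9)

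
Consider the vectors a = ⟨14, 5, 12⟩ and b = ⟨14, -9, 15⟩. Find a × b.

i: 5·15 - 12·(-9) = 75 - (-108) = 183
j: 12·14 - 14·15 = 168 - 210 = -42
k: 14·(-9) - 5·14 = -126 - 70 = -196
a × b = (183, -42, -196)

(183, -42, -196)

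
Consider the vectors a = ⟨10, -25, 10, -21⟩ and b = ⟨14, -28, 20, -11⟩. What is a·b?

1271

a · b = 10·14 + (-25)·(-28) + 10·20 + (-21)·(-11) = 140 + 700 + 200 + 231 = 1271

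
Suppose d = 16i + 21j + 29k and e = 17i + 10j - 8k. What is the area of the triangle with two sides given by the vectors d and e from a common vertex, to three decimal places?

i: 21·(-8) - 29·10 = -168 - 290 = -458
j: 29·17 - 16·(-8) = 493 - (-128) = 621
k: 16·10 - 21·17 = 160 - 357 = -197
d × e = (-458, 621, -197)
|d × e| = √((-458)² + 621² + (-197)²) = √634214 ≈ 796.3755
area = ½ · 796.3755 ≈ 398.188

398.188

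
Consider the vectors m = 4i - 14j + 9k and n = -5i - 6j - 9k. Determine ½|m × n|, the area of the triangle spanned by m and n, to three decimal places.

i: (-14)·(-9) - 9·(-6) = 126 - (-54) = 180
j: 9·(-5) - 4·(-9) = -45 - (-36) = -9
k: 4·(-6) - (-14)·(-5) = -24 - 70 = -94
m × n = (180, -9, -94)
|m × n| = √(180² + (-9)² + (-94)²) = √41317 ≈ 203.2658
area = ½ · 203.2658 ≈ 101.633

101.633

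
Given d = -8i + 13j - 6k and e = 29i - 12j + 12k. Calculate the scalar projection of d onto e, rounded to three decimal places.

d · e = (-8)·29 + 13·(-12) + (-6)·12 = -232 - 156 - 72 = -460
|e| = √(841 + 144 + 144) = √1129 ≈ 33.6006
comp_e d = -460 / √1129 ≈ -13.690

-13.690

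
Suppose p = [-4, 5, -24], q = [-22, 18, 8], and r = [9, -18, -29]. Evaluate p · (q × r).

q × r:
i: 18·(-29) - 8·(-18) = -522 - (-144) = -378
j: 8·9 - (-22)·(-29) = 72 - 638 = -566
k: (-22)·(-18) - 18·9 = 396 - 162 = 234
q × r = (-378, -566, 234)
p · (q × r) = (-4)·(-378) + 5·(-566) + (-24)·234 = 1512 - 2830 - 5616 = -6934

-6934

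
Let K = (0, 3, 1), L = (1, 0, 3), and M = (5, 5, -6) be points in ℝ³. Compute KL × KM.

KL = (1, -3, 2)
KM = (5, 2, -7)
i: (-3)·(-7) - 2·2 = 21 - 4 = 17
j: 2·5 - 1·(-7) = 10 - (-7) = 17
k: 1·2 - (-3)·5 = 2 - (-15) = 17
KL × KM = (17, 17, 17)

(17, 17, 17)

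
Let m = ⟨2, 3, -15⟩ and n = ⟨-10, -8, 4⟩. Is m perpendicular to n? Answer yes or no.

m · n = 2·(-10) + 3·(-8) + (-15)·4 = -20 - 24 - 60 = -104
Nonzero, so the vectors are not orthogonal.

no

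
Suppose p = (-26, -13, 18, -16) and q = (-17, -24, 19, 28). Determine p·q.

648

p · q = (-26)·(-17) + (-13)·(-24) + 18·19 + (-16)·28 = 442 + 312 + 342 - 448 = 648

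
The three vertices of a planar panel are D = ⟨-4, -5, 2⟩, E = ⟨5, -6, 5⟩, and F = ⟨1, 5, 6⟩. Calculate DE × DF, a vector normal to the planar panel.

(-34, -21, 95)

DE = (9, -1, 3)
DF = (5, 10, 4)
i: (-1)·4 - 3·10 = -4 - 30 = -34
j: 3·5 - 9·4 = 15 - 36 = -21
k: 9·10 - (-1)·5 = 90 - (-5) = 95
DE × DF = (-34, -21, 95)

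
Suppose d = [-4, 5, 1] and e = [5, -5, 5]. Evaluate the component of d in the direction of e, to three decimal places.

-4.619

d · e = (-4)·5 + 5·(-5) + 1·5 = -20 - 25 + 5 = -40
|e| = √(25 + 25 + 25) = √75 ≈ 8.6603
comp_e d = -40 / √75 ≈ -4.619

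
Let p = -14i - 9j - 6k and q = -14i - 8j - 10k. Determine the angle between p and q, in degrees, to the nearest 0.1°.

12.3

p · q = (-14)·(-14) + (-9)·(-8) + (-6)·(-10) = 196 + 72 + 60 = 328
|p|² = 196 + 81 + 36 = 313,  |p| = √313 ≈ 17.691806
|q|² = 196 + 64 + 100 = 360,  |q| = √360 ≈ 18.973666
cos θ = 328 / (17.691806 · 18.973666) ≈ 0.97713
θ = arccos(0.97713) ≈ 12.3°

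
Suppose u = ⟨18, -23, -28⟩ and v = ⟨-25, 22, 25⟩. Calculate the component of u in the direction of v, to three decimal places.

-39.768

u · v = 18·(-25) + (-23)·22 + (-28)·25 = -450 - 506 - 700 = -1656
|v| = √(625 + 484 + 625) = √1734 ≈ 41.6413
comp_v u = -1656 / √1734 ≈ -39.768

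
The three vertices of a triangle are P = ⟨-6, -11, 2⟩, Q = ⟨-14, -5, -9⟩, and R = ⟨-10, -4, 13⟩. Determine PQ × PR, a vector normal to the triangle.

PQ = (-8, 6, -11)
PR = (-4, 7, 11)
i: 6·11 - (-11)·7 = 66 - (-77) = 143
j: (-11)·(-4) - (-8)·11 = 44 - (-88) = 132
k: (-8)·7 - 6·(-4) = -56 - (-24) = -32
PQ × PR = (143, 132, -32)

(143, 132, -32)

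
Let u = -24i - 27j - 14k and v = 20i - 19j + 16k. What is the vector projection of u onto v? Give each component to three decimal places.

u · v = (-24)·20 + (-27)·(-19) + (-14)·16 = -480 + 513 - 224 = -191
|v|² = 400 + 361 + 256 = 1017
proj_v u = (-191/1017) · (20, -19, 16) ≈ (-3.756, 3.568, -3.005)

(-3.756, 3.568, -3.005)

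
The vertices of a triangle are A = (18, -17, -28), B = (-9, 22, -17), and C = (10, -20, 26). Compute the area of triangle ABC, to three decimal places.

AB = (-27, 39, 11),  AC = (-8, -3, 54)
i: 39·54 - 11·(-3) = 2106 - (-33) = 2139
j: 11·(-8) - (-27)·54 = -88 - (-1458) = 1370
k: (-27)·(-3) - 39·(-8) = 81 - (-312) = 393
AB × AC = (2139, 1370, 393)
|AB × AC| = √6606670 ≈ 2570.3443
area = ½ · 2570.3443 ≈ 1285.172

1285.172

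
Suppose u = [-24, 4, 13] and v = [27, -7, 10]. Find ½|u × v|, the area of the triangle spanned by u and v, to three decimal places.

304.155

i: 4·10 - 13·(-7) = 40 - (-91) = 131
j: 13·27 - (-24)·10 = 351 - (-240) = 591
k: (-24)·(-7) - 4·27 = 168 - 108 = 60
u × v = (131, 591, 60)
|u × v| = √(131² + 591² + 60²) = √370042 ≈ 608.3108
area = ½ · 608.3108 ≈ 304.155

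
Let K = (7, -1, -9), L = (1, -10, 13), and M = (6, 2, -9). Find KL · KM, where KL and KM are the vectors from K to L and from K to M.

-21

KL = L − K = (-6, -9, 22)
KM = M − K = (-1, 3, 0)
KL · KM = (-6)·(-1) + (-9)·3 + 22·0 = 6 - 27 + 0 = -21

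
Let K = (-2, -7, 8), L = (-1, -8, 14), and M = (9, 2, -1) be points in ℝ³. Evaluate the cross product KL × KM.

(-45, 75, 20)

KL = (1, -1, 6)
KM = (11, 9, -9)
i: (-1)·(-9) - 6·9 = 9 - 54 = -45
j: 6·11 - 1·(-9) = 66 - (-9) = 75
k: 1·9 - (-1)·11 = 9 - (-11) = 20
KL × KM = (-45, 75, 20)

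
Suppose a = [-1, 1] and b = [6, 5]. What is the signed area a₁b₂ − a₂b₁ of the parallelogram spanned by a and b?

(-1)·5 - 1·6 = -5 - 6 = -11

-11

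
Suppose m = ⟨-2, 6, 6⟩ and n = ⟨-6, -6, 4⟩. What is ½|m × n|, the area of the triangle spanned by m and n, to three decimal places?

40.890

i: 6·4 - 6·(-6) = 24 - (-36) = 60
j: 6·(-6) - (-2)·4 = -36 - (-8) = -28
k: (-2)·(-6) - 6·(-6) = 12 - (-36) = 48
m × n = (60, -28, 48)
|m × n| = √(60² + (-28)² + 48²) = √6688 ≈ 81.7802
area = ½ · 81.7802 ≈ 40.890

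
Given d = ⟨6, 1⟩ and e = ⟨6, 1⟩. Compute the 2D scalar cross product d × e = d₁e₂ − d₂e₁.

0

6·1 - 1·6 = 6 - 6 = 0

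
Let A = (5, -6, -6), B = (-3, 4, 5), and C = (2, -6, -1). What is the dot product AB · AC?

79

AB = B − A = (-8, 10, 11)
AC = C − A = (-3, 0, 5)
AB · AC = (-8)·(-3) + 10·0 + 11·5 = 24 + 0 + 55 = 79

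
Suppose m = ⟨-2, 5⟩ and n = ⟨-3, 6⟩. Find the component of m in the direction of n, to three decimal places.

5.367

m · n = (-2)·(-3) + 5·6 = 6 + 30 = 36
|n| = √(9 + 36) = √45 ≈ 6.7082
comp_n m = 36 / √45 ≈ 5.367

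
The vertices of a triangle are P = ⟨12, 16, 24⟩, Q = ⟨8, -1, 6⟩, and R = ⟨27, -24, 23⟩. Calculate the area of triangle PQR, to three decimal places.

430.555

PQ = (-4, -17, -18),  PR = (15, -40, -1)
i: (-17)·(-1) - (-18)·(-40) = 17 - 720 = -703
j: (-18)·15 - (-4)·(-1) = -270 - 4 = -274
k: (-4)·(-40) - (-17)·15 = 160 - (-255) = 415
PQ × PR = (-703, -274, 415)
|PQ × PR| = √741510 ≈ 861.1097
area = ½ · 861.1097 ≈ 430.555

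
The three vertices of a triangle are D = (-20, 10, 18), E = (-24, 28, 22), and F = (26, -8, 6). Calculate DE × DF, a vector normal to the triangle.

DE = (-4, 18, 4)
DF = (46, -18, -12)
i: 18·(-12) - 4·(-18) = -216 - (-72) = -144
j: 4·46 - (-4)·(-12) = 184 - 48 = 136
k: (-4)·(-18) - 18·46 = 72 - 828 = -756
DE × DF = (-144, 136, -756)

(-144, 136, -756)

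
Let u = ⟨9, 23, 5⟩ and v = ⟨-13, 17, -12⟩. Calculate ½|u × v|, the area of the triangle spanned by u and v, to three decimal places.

i: 23·(-12) - 5·17 = -276 - 85 = -361
j: 5·(-13) - 9·(-12) = -65 - (-108) = 43
k: 9·17 - 23·(-13) = 153 - (-299) = 452
u × v = (-361, 43, 452)
|u × v| = √((-361)² + 43² + 452²) = √336474 ≈ 580.0638
area = ½ · 580.0638 ≈ 290.032

290.032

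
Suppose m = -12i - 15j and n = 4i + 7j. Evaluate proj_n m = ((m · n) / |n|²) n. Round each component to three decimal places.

(-9.415, -16.477)

m · n = (-12)·4 + (-15)·7 = -48 - 105 = -153
|n|² = 16 + 49 = 65
proj_n m = (-153/65) · (4, 7) ≈ (-9.415, -16.477)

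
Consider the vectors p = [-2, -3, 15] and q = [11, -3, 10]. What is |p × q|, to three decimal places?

i: (-3)·10 - 15·(-3) = -30 - (-45) = 15
j: 15·11 - (-2)·10 = 165 - (-20) = 185
k: (-2)·(-3) - (-3)·11 = 6 - (-33) = 39
p × q = (15, 185, 39)
|p × q| = √(15² + 185² + 39²) = √35971 ≈ 189.6602

189.660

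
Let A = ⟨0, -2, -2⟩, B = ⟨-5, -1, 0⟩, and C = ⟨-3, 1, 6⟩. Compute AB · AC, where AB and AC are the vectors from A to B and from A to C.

AB = B − A = (-5, 1, 2)
AC = C − A = (-3, 3, 8)
AB · AC = (-5)·(-3) + 1·3 + 2·8 = 15 + 3 + 16 = 34

34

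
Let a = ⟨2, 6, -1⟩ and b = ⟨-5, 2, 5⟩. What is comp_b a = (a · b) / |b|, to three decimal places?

a · b = 2·(-5) + 6·2 + (-1)·5 = -10 + 12 - 5 = -3
|b| = √(25 + 4 + 25) = √54 ≈ 7.3485
comp_b a = -3 / √54 ≈ -0.408

-0.408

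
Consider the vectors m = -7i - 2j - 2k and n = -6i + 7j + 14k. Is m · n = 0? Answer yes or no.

yes

m · n = (-7)·(-6) + (-2)·7 + (-2)·14 = 42 - 14 - 28 = 0
Zero, so the vectors are orthogonal.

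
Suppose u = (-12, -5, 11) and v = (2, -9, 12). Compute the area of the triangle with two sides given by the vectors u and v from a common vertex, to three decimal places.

103.683

i: (-5)·12 - 11·(-9) = -60 - (-99) = 39
j: 11·2 - (-12)·12 = 22 - (-144) = 166
k: (-12)·(-9) - (-5)·2 = 108 - (-10) = 118
u × v = (39, 166, 118)
|u × v| = √(39² + 166² + 118²) = √43001 ≈ 207.3668
area = ½ · 207.3668 ≈ 103.683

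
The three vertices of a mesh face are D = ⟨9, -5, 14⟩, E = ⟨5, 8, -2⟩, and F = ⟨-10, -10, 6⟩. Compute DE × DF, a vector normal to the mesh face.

DE = (-4, 13, -16)
DF = (-19, -5, -8)
i: 13·(-8) - (-16)·(-5) = -104 - 80 = -184
j: (-16)·(-19) - (-4)·(-8) = 304 - 32 = 272
k: (-4)·(-5) - 13·(-19) = 20 - (-247) = 267
DE × DF = (-184, 272, 267)

(-184, 272, 267)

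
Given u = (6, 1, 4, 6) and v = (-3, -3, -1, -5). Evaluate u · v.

-55

u · v = 6·(-3) + 1·(-3) + 4·(-1) + 6·(-5) = -18 - 3 - 4 - 30 = -55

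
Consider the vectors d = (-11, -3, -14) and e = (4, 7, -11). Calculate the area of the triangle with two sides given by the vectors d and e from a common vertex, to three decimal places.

114.799

i: (-3)·(-11) - (-14)·7 = 33 - (-98) = 131
j: (-14)·4 - (-11)·(-11) = -56 - 121 = -177
k: (-11)·7 - (-3)·4 = -77 - (-12) = -65
d × e = (131, -177, -65)
|d × e| = √(131² + (-177)² + (-65)²) = √52715 ≈ 229.5975
area = ½ · 229.5975 ≈ 114.799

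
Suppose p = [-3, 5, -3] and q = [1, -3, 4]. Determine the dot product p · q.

-30

p · q = (-3)·1 + 5·(-3) + (-3)·4 = -3 - 15 - 12 = -30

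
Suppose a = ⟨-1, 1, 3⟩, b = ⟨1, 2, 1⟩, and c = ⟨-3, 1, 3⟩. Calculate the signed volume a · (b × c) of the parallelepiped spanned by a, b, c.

10

b × c:
i: 2·3 - 1·1 = 6 - 1 = 5
j: 1·(-3) - 1·3 = -3 - 3 = -6
k: 1·1 - 2·(-3) = 1 - (-6) = 7
b × c = (5, -6, 7)
a · (b × c) = (-1)·5 + 1·(-6) + 3·7 = -5 - 6 + 21 = 10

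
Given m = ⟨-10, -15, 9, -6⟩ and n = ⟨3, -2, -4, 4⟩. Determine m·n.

m · n = (-10)·3 + (-15)·(-2) + 9·(-4) + (-6)·4 = -30 + 30 - 36 - 24 = -60

-60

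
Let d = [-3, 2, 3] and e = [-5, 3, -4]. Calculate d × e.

i: 2·(-4) - 3·3 = -8 - 9 = -17
j: 3·(-5) - (-3)·(-4) = -15 - 12 = -27
k: (-3)·3 - 2·(-5) = -9 - (-10) = 1
d × e = (-17, -27, 1)

(-17, -27, 1)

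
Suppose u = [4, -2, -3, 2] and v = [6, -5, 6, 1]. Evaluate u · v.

u · v = 4·6 + (-2)·(-5) + (-3)·6 + 2·1 = 24 + 10 - 18 + 2 = 18

18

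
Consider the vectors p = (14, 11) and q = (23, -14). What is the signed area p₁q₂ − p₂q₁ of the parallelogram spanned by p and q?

-449

14·(-14) - 11·23 = -196 - 253 = -449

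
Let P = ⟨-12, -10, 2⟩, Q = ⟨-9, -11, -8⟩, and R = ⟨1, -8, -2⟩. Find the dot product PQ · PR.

77

PQ = Q − P = (3, -1, -10)
PR = R − P = (13, 2, -4)
PQ · PR = 3·13 + (-1)·2 + (-10)·(-4) = 39 - 2 + 40 = 77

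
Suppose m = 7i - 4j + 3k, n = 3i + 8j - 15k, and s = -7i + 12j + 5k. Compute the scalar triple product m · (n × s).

n × s:
i: 8·5 - (-15)·12 = 40 - (-180) = 220
j: (-15)·(-7) - 3·5 = 105 - 15 = 90
k: 3·12 - 8·(-7) = 36 - (-56) = 92
n × s = (220, 90, 92)
m · (n × s) = 7·220 + (-4)·90 + 3·92 = 1540 - 360 + 276 = 1456

1456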